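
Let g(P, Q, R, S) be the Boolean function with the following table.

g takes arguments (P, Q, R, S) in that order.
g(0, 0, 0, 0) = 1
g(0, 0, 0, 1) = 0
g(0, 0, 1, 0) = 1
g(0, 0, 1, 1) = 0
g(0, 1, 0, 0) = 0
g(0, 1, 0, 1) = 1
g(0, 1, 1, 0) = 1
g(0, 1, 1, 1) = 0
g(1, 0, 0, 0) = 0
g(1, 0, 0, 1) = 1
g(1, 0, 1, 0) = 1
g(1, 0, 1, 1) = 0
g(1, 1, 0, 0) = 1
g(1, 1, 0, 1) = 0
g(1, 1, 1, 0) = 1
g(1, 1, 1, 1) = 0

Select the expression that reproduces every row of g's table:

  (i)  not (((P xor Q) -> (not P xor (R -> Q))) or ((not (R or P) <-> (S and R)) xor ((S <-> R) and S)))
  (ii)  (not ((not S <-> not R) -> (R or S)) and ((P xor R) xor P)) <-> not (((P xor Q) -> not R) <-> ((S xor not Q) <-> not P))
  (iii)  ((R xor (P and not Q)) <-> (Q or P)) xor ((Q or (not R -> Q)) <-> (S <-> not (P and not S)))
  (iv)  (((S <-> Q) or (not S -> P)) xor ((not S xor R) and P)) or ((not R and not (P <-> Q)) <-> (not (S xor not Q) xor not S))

(i): at (0,0,0,0) it gives 0, but g = 1 — eliminated.
(iii): at (0,0,0,0) it gives 0, but g = 1 — eliminated.
(iv): at (0,0,0,1) it gives 1, but g = 0 — eliminated.
(ii) is the remaining candidate, and it agrees with g on all 16 inputs.

ii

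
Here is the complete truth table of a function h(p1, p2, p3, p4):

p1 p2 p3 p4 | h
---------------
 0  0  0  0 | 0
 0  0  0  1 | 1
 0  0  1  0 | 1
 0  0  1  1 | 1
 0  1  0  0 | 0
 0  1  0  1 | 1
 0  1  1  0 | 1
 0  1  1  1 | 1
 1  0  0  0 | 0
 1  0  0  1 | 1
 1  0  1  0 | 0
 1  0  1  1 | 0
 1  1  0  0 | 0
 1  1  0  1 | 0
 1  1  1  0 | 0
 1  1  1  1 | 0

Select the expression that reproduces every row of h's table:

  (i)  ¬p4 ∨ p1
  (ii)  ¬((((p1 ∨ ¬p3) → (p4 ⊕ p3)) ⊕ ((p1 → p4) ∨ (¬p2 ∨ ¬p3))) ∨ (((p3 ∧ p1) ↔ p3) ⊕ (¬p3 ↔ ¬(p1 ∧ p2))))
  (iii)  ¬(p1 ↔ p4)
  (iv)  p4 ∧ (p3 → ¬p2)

ii

(i): at (0,0,0,0) it gives 1, but h = 0 — eliminated.
(iii): at (0,0,1,0) it gives 0, but h = 1 — eliminated.
(iv): at (0,0,1,0) it gives 0, but h = 1 — eliminated.
(ii) is the remaining candidate, and it agrees with h on all 16 inputs.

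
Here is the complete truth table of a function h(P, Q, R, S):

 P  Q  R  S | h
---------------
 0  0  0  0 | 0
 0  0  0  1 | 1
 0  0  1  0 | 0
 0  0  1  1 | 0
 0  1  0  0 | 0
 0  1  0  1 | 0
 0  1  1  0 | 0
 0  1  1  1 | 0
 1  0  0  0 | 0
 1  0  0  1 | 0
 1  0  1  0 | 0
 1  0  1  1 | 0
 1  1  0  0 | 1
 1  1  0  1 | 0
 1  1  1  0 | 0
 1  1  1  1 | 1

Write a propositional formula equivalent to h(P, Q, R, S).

The 1-rows are (0,0,0,1), (1,1,0,0), (1,1,1,1). Each contributes one minterm — ¬P·¬Q·¬R·S; P·Q·¬R·¬S; P·Q·R·S — and their disjunction is a sum-of-products form of h.

h(P, Q, R, S) = ((((~P & ~Q) & ~R) & S) | (((P & Q) & ~R) & ~S)) | (((P & Q) & R) & S)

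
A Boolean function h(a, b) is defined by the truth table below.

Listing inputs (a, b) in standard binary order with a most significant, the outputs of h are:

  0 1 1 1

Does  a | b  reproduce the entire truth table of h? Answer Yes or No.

Evaluate a | b on each row and compare to h:
  a=0, b=0: formula gives 0, h = 0 ✓
  a=0, b=1: formula gives 1, h = 1 ✓
  a=1, b=0: formula gives 1, h = 1 ✓
  a=1, b=1: formula gives 1, h = 1 ✓
All 4 rows match — the expression computes h exactly.

Yes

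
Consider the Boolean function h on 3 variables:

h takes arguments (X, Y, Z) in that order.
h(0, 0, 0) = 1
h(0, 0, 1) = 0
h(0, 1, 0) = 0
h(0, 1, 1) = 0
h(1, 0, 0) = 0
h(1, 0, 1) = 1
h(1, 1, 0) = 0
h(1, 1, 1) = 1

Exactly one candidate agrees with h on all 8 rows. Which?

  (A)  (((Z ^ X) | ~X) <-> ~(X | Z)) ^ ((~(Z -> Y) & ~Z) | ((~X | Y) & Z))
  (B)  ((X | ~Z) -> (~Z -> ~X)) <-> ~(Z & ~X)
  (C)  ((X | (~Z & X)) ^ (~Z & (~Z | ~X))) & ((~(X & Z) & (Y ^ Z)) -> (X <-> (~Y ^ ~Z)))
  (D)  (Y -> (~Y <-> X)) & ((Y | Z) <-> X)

(A) fails at (0,0,1): the formula yields 1, h is 0.
(B) fails at (0,1,0): the formula yields 1, h is 0.
(D) fails at (1,1,1): the formula yields 0, h is 1.
(C) is the remaining candidate, and it agrees with h on all 8 inputs.

C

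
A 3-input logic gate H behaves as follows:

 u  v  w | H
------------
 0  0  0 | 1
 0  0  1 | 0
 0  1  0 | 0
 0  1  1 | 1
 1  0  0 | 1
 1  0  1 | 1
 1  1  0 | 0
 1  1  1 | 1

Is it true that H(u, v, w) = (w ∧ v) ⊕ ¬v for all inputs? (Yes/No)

Test each input against both H and the formula:
  u=0, v=0, w=0: formula gives 1, H = 1 ✓
  u=0, v=0, w=1: formula gives 1, but H = 0 ✗
A single disagreement suffices: at (0,0,1) they differ, so the formula does not compute H.

No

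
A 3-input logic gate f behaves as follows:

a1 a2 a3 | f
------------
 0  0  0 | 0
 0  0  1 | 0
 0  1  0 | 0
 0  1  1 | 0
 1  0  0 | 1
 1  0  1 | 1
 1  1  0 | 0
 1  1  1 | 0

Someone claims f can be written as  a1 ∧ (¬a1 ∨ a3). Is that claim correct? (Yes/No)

Test each input against both f and the formula:
  a1=0, a2=0, a3=0: formula gives 0, f = 0 ✓
  a1=0, a2=0, a3=1: formula gives 0, f = 0 ✓
  a1=0, a2=1, a3=0: formula gives 0, f = 0 ✓
  a1=0, a2=1, a3=1: formula gives 0, f = 0 ✓
  a1=1, a2=0, a3=0: formula gives 0, but f = 1 ✗
A single disagreement suffices: at (1,0,0) they differ, so the formula does not compute f.

No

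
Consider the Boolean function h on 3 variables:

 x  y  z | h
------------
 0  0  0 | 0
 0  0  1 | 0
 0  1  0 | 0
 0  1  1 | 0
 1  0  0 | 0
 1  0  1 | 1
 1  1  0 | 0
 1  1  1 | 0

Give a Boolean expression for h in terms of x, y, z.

h(x, y, z) = (x and not y) and z

h is 1 on exactly one input, (1,0,1), whose minterm is x·¬y·z. So h is just that conjunction.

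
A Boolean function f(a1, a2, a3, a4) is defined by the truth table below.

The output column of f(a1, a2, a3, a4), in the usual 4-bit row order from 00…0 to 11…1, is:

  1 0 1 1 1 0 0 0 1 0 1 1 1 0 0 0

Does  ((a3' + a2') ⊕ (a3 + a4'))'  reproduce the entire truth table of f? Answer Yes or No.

Check the formula against f row by row:
  a1=0, a2=0, a3=0, a4=0: formula gives 1, f = 1 ✓
  a1=0, a2=0, a3=0, a4=1: formula gives 0, f = 0 ✓
  a1=0, a2=0, a3=1, a4=0: formula gives 1, f = 1 ✓
  a1=0, a2=0, a3=1, a4=1: formula gives 1, f = 1 ✓
  …and likewise for the remaining 12 rows.
Every row agrees, so the formula is equivalent.

Yes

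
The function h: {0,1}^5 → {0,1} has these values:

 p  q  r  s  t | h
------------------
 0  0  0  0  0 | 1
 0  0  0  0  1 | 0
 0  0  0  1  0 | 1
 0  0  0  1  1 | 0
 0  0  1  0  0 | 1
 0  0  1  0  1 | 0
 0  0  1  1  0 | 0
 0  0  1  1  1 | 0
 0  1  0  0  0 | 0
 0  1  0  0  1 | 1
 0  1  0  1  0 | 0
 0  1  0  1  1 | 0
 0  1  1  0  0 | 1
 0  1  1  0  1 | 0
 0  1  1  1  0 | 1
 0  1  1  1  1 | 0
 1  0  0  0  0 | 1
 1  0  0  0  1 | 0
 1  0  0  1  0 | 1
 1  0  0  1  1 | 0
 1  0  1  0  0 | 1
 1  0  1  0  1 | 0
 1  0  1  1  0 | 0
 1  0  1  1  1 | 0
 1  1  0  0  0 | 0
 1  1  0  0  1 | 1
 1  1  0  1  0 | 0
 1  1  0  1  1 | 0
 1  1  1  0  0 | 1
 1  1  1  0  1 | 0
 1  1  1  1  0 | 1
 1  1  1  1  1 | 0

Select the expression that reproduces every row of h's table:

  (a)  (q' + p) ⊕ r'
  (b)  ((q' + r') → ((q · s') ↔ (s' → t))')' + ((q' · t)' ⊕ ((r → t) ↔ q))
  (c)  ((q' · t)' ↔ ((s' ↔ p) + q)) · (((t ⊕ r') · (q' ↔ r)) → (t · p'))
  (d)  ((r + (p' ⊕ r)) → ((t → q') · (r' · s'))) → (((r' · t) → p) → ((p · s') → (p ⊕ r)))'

(a) disagrees with h on (0,0,0,0,0) (formula → 0, table → 1); rule it out.
(c) disagrees with h on (0,0,0,0,0) (formula → 0, table → 1); rule it out.
(d) disagrees with h on (0,0,0,0,0) (formula → 0, table → 1); rule it out.
(b) is the remaining candidate, and it agrees with h on all 32 inputs.

b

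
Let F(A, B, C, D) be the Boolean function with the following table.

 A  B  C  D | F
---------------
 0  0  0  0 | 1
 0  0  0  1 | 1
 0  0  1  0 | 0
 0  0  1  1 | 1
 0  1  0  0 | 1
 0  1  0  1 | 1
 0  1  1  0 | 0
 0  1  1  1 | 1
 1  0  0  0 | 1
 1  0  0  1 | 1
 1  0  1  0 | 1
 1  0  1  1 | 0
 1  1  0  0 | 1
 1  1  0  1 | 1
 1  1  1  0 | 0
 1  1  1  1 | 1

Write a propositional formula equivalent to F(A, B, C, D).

The 0-rows are (0,0,1,0), (0,1,1,0), (1,0,1,1), (1,1,1,0). Take each as a conjunction (¬A·¬B·C·¬D, ¬A·B·C·¬D, A·¬B·C·D, A·B·C·¬D), form their disjunction, and complement — that gives a formula that is 1 everywhere F is.

F(A, B, C, D) = ~((((((~A & ~B) & C) & ~D) | (((~A & B) & C) & ~D)) | (((A & ~B) & C) & D)) | (((A & B) & C) & ~D))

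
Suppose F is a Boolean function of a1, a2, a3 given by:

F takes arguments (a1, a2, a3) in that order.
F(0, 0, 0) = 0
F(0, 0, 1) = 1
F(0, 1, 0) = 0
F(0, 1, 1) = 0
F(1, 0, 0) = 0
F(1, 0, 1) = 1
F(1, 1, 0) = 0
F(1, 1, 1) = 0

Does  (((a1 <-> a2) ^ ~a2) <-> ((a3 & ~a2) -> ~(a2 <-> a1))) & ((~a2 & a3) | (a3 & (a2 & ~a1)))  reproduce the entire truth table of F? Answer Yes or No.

Check the formula against F row by row:
  a1=0, a2=0, a3=0: formula gives 0, F = 0 ✓
  a1=0, a2=0, a3=1: formula gives 1, F = 1 ✓
  a1=0, a2=1, a3=0: formula gives 0, F = 0 ✓
  a1=0, a2=1, a3=1: formula gives 0, F = 0 ✓
  a1=1, a2=0, a3=0: formula gives 0, F = 0 ✓
  … (the remaining 3 rows also agree.)
Every row agrees, so the formula is equivalent.

Yes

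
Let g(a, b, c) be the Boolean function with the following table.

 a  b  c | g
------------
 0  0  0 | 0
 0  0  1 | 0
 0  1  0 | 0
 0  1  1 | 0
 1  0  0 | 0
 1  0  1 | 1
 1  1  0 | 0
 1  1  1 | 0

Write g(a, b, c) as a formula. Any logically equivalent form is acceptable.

g is 1 on exactly one input, (1,0,1), whose minterm is a·¬b·c. So g is just that conjunction.

g(a, b, c) = (a & ~b) & c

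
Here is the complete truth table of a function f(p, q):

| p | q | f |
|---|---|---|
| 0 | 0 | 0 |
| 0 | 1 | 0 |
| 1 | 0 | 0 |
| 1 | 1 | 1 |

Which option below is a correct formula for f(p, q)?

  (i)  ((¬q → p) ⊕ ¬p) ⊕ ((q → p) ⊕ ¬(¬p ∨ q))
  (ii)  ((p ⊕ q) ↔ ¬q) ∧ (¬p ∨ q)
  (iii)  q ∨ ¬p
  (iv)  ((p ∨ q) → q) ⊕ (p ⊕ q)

ii

(i) fails at (1,0): the formula yields 1, f is 0.
(iii) fails at (0,0): the formula yields 1, f is 0.
(iv) fails at (0,0): the formula yields 1, f is 0.
Only (ii) survives; checking it on all 4 rows confirms it matches f.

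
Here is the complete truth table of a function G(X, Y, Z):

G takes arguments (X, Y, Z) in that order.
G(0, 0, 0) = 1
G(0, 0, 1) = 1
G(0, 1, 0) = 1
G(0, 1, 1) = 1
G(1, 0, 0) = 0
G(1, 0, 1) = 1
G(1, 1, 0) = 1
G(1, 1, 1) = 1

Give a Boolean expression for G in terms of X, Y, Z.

G(X, Y, Z) = ((X · Y') · Z')'

Only row (1,0,0) gives 0. So G is 1 everywhere except there — the complement of the minterm X·¬Y·¬Z.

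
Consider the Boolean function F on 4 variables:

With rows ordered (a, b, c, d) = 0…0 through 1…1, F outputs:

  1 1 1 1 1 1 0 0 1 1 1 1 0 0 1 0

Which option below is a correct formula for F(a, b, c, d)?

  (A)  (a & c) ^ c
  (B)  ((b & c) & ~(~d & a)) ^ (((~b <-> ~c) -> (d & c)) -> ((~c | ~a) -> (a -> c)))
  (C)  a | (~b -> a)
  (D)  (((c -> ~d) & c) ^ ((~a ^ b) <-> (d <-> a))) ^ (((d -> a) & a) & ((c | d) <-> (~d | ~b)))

B

(A): at (0,0,0,0) it gives 0, but F = 1 — eliminated.
(C): at (0,0,0,0) it gives 0, but F = 1 — eliminated.
(D): at (0,0,0,1) it gives 0, but F = 1 — eliminated.
Only (B) survives; checking it on all 16 rows confirms it matches F.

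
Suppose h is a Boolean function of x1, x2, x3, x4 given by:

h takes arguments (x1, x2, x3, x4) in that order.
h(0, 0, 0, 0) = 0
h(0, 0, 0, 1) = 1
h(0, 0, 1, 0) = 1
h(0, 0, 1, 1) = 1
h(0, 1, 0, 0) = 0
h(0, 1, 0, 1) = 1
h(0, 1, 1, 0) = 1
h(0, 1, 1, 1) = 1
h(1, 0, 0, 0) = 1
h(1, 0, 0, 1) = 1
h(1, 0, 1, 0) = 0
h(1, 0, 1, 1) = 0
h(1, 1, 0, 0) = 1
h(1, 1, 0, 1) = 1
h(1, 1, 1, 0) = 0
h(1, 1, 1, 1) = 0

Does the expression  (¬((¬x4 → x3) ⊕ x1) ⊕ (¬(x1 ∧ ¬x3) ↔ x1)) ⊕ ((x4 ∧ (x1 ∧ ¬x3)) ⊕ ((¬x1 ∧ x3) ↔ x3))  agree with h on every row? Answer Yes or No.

Test each input against both h and the formula:
  x1=0, x2=0, x3=0, x4=0: formula gives 0, h = 0 ✓
  x1=0, x2=0, x3=0, x4=1: formula gives 1, h = 1 ✓
  x1=0, x2=0, x3=1, x4=0: formula gives 1, h = 1 ✓
  x1=0, x2=0, x3=1, x4=1: formula gives 1, h = 1 ✓
  … (the remaining 12 rows also agree.)
Every row agrees, so the formula is equivalent.

Yes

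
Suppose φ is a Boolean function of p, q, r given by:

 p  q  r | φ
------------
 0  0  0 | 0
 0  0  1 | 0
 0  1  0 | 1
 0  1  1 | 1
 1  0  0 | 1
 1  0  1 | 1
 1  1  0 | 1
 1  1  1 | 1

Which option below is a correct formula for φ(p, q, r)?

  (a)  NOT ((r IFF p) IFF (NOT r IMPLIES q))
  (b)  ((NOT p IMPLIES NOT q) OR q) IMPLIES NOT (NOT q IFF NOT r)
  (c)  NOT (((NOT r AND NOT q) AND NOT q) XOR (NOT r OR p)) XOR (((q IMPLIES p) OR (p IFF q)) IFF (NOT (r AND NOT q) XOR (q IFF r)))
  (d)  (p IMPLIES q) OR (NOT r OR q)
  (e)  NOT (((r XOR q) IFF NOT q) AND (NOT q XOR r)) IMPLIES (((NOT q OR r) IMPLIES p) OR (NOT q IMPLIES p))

(a) disagrees with φ on (0,0,0) (formula → 1, table → 0); rule it out.
(b) disagrees with φ on (0,0,1) (formula → 1, table → 0); rule it out.
(c) disagrees with φ on (0,0,0) (formula → 1, table → 0); rule it out.
(d) disagrees with φ on (0,0,0) (formula → 1, table → 0); rule it out.
(e) is the remaining candidate, and it agrees with φ on all 8 inputs.

e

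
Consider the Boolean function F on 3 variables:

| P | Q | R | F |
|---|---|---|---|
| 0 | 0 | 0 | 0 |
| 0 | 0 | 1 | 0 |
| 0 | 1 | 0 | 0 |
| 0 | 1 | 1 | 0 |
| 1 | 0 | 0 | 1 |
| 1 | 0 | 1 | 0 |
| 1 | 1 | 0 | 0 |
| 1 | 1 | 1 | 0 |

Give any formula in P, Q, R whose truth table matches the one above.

Only row (1,0,0) gives 1. That row's minterm P·¬Q·¬R is F directly.

F(P, Q, R) = (P · Q') · R'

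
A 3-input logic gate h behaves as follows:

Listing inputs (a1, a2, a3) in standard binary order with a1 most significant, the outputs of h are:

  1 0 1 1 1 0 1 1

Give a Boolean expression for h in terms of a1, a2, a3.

There are just 2 zero rows: (0,0,1), (1,0,1). Their minterms are ¬a1·¬a2·a3, a1·¬a2·a3; the OR of those covers precisely the 0-outputs, and negating it yields h.

h(a1, a2, a3) = not (((not a1 and not a2) and a3) or ((a1 and not a2) and a3))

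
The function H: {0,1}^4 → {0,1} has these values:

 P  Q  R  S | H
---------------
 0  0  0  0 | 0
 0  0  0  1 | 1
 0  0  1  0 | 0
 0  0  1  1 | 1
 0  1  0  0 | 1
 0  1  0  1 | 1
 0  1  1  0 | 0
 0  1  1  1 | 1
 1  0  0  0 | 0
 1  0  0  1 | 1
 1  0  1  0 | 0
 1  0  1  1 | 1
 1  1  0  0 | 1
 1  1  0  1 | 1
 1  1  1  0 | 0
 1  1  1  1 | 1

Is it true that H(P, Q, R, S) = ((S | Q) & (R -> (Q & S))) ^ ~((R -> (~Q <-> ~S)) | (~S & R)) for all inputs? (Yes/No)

Yes

Test each input against both H and the formula:
  P=0, Q=0, R=0, S=0: formula gives 0, H = 0 ✓
  P=0, Q=0, R=0, S=1: formula gives 1, H = 1 ✓
  P=0, Q=0, R=1, S=0: formula gives 0, H = 0 ✓
  P=0, Q=0, R=1, S=1: formula gives 1, H = 1 ✓
  … (the remaining 12 rows also agree.)
Every row agrees, so the formula is equivalent.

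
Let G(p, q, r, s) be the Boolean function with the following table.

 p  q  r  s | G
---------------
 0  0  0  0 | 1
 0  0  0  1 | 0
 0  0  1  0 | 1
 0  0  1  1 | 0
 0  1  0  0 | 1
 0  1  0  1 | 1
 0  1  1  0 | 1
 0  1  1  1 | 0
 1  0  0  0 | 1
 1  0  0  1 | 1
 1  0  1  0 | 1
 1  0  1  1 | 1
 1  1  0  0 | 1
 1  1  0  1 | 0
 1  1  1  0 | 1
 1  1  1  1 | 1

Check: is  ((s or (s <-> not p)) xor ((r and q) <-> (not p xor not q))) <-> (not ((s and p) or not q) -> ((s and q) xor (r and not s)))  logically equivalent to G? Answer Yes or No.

Yes

Test each input against both G and the formula:
  p=0, q=0, r=0, s=0: formula gives 1, G = 1 ✓
  p=0, q=0, r=0, s=1: formula gives 0, G = 0 ✓
  p=0, q=0, r=1, s=0: formula gives 1, G = 1 ✓
  p=0, q=0, r=1, s=1: formula gives 0, G = 0 ✓
  … (the remaining 12 rows also agree.)
All 16 rows match — the expression computes G exactly.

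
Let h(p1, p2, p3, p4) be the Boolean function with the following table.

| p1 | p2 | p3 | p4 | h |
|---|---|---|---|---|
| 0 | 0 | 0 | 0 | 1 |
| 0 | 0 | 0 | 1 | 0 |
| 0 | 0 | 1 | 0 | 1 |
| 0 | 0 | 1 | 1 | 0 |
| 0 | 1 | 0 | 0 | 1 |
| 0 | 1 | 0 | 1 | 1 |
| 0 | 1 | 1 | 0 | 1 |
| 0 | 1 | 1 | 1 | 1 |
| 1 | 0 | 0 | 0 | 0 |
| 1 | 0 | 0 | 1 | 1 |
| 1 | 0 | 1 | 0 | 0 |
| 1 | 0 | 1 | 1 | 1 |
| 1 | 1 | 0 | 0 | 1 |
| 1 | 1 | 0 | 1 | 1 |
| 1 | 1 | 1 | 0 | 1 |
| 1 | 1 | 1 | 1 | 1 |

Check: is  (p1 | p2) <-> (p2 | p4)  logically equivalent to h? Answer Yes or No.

Test each input against both h and the formula:
  p1=0, p2=0, p3=0, p4=0: formula gives 1, h = 1 ✓
  p1=0, p2=0, p3=0, p4=1: formula gives 0, h = 0 ✓
  p1=0, p2=0, p3=1, p4=0: formula gives 1, h = 1 ✓
  p1=0, p2=0, p3=1, p4=1: formula gives 0, h = 0 ✓
  … (the remaining 12 rows also agree.)
Every row agrees, so the formula is equivalent.

Yes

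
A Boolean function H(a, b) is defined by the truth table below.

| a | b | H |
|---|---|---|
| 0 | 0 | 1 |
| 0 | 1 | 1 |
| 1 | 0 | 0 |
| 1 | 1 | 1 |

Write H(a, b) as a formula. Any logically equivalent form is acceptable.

H(a, b) = not (a and not b)

Only row (1,0) gives 0. So H is 1 everywhere except there — the complement of the minterm a·¬b.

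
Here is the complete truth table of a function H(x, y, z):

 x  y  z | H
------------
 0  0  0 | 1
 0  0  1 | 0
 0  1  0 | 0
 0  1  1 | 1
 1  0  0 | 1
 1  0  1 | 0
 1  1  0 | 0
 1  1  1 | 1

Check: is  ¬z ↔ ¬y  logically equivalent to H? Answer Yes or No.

Test each input against both H and the formula:
  x=0, y=0, z=0: formula gives 1, H = 1 ✓
  x=0, y=0, z=1: formula gives 0, H = 0 ✓
  x=0, y=1, z=0: formula gives 0, H = 0 ✓
  x=0, y=1, z=1: formula gives 1, H = 1 ✓
  x=1, y=0, z=0: formula gives 1, H = 1 ✓
  …and likewise for the remaining 3 rows.
All 8 rows match — the expression computes H exactly.

Yes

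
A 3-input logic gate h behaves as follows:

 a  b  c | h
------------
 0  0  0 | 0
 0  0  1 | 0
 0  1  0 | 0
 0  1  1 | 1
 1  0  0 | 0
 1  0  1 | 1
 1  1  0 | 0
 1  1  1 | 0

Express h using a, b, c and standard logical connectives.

h(a, b, c) = ((~a & b) & c) | ((a & ~b) & c)

h=1 on 2 inputs: (0,1,1), (1,0,1). Reading each as a conjunction of literals (¬a·b·c, a·¬b·c) and taking the OR gives the canonical DNF.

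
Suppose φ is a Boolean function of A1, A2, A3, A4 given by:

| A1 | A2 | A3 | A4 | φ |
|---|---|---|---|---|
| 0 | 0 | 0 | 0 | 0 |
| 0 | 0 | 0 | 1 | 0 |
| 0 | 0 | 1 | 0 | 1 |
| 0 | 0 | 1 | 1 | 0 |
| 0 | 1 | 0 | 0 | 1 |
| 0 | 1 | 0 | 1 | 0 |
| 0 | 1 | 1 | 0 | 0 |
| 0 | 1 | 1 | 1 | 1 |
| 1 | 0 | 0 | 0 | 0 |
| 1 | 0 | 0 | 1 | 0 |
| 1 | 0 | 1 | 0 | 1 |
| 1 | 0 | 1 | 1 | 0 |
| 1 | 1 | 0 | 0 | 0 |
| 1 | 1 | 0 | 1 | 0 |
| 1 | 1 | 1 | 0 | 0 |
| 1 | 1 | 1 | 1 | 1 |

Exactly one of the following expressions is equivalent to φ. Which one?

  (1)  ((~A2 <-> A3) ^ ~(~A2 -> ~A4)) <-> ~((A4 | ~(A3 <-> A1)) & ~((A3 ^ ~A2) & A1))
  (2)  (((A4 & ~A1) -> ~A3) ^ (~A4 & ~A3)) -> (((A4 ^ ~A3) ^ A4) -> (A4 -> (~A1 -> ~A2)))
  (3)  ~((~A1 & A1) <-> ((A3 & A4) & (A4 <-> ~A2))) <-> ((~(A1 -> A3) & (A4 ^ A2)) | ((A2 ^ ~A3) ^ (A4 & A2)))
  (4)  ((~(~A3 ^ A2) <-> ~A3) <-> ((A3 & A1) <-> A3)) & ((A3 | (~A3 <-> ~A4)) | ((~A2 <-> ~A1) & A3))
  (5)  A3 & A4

(1) fails at (0,0,1,0): the formula yields 0, φ is 1.
(2) fails at (0,0,0,0): the formula yields 1, φ is 0.
(4) fails at (0,0,1,1): the formula yields 1, φ is 0.
(5) fails at (0,0,1,0): the formula yields 0, φ is 1.
That leaves (3). Evaluating it on every row reproduces the table of φ exactly.

3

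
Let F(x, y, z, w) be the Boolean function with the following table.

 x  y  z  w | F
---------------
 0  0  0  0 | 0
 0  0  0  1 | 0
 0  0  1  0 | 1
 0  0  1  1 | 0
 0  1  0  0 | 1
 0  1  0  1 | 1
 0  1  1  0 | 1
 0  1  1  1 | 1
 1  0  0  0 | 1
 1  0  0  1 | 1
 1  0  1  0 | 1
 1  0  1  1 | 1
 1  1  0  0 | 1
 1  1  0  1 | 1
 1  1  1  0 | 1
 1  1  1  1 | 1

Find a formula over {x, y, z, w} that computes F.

F(x, y, z, w) = NOT (((((NOT x AND NOT y) AND NOT z) AND NOT w) OR (((NOT x AND NOT y) AND NOT z) AND w)) OR (((NOT x AND NOT y) AND z) AND w))

There are just 3 zero rows: (0,0,0,0), (0,0,0,1), (0,0,1,1). Their minterms are ¬x·¬y·¬z·¬w, ¬x·¬y·¬z·w, ¬x·¬y·z·w; the OR of those covers precisely the 0-outputs, and negating it yields F.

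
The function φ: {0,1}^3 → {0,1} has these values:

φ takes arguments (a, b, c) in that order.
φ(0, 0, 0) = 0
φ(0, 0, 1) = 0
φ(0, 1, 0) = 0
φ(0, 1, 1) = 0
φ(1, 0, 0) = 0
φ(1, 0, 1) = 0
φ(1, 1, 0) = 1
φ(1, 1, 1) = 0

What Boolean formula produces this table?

φ is 1 on exactly one input, (1,1,0), whose minterm is a·b·¬c. So φ is just that conjunction.

φ(a, b, c) = (a & b) & ~c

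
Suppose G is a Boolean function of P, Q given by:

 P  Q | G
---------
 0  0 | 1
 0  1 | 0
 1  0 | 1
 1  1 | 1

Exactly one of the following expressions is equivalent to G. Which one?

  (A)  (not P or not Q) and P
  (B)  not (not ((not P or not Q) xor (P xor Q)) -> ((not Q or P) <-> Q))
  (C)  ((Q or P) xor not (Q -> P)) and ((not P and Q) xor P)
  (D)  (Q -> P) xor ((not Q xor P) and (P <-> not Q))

D

(A): at (0,0) it gives 0, but G = 1 — eliminated.
(B): at (0,0) it gives 0, but G = 1 — eliminated.
(C): at (0,0) it gives 0, but G = 1 — eliminated.
Only (D) survives; checking it on all 4 rows confirms it matches G.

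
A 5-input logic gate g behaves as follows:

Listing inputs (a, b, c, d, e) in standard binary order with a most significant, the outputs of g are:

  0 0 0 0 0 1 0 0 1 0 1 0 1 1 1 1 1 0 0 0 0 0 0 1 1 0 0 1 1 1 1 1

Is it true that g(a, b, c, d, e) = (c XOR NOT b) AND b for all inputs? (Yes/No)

Evaluate (c XOR NOT b) AND b on each row and compare to g:
  a=0, b=0, c=0, d=0, e=0: formula gives 0, g = 0 ✓
  a=0, b=0, c=0, d=0, e=1: formula gives 0, g = 0 ✓
  a=0, b=0, c=0, d=1, e=0: formula gives 0, g = 0 ✓
  a=0, b=0, c=0, d=1, e=1: formula gives 0, g = 0 ✓
  …
  a=0, b=0, c=1, d=0, e=1: formula gives 0, but g = 1 ✗
A single disagreement suffices: at (0,0,1,0,1) they differ, so the formula does not compute g.

No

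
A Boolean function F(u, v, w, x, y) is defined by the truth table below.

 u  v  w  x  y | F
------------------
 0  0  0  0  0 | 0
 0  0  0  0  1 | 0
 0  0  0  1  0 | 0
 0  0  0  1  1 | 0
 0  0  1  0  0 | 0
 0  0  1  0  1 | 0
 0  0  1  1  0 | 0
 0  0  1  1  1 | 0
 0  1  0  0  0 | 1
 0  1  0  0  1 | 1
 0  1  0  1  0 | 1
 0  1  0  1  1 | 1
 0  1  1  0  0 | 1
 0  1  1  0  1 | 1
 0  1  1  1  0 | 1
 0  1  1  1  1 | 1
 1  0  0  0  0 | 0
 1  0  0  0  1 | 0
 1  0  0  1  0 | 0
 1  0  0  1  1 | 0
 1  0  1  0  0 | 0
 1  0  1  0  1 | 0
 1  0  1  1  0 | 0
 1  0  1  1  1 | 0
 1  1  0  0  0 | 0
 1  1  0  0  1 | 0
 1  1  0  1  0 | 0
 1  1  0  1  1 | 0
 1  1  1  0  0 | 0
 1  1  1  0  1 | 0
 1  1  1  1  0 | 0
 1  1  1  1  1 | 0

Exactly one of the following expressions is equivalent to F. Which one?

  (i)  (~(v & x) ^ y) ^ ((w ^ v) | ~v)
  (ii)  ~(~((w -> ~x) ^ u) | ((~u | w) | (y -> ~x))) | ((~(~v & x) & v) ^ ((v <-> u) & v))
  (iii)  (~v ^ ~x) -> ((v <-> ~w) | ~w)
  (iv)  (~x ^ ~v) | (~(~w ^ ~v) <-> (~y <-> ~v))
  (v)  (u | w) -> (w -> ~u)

(i) fails at (0,0,0,0,1): the formula yields 1, F is 0.
(iii) fails at (0,0,0,0,0): the formula yields 1, F is 0.
(iv) fails at (0,0,0,0,0): the formula yields 1, F is 0.
(v) fails at (0,0,0,0,0): the formula yields 1, F is 0.
That leaves (ii). Evaluating it on every row reproduces the table of F exactly.

ii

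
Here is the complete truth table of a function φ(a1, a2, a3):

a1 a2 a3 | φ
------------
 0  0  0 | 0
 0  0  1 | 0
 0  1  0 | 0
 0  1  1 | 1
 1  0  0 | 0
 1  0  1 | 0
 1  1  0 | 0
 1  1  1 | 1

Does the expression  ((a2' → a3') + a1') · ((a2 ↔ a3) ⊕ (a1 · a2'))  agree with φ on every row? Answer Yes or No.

Evaluate ((a2' → a3') + a1') · ((a2 ↔ a3) ⊕ (a1 · a2')) on each row and compare to φ:
  a1=0, a2=0, a3=0: formula gives 1, but φ = 0 ✗
Row (0,0,0) is a counterexample, so the formula is not equivalent to φ.

No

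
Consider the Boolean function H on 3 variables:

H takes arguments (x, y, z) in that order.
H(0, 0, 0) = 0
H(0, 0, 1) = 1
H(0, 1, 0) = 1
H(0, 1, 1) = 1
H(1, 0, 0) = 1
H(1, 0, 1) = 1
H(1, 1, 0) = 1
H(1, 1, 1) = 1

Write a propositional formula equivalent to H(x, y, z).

H(x, y, z) = not ((not x and not y) and not z)

Only row (0,0,0) gives 0. So H is 1 everywhere except there — the complement of the minterm ¬x·¬y·¬z.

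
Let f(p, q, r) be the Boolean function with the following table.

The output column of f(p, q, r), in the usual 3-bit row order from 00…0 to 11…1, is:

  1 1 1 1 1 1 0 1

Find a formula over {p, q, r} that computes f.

f(p, q, r) = ((p · q) · r')'

f is 0 on exactly one input, (1,1,0), whose minterm is p·q·¬r. So f is the negation of that single conjunction.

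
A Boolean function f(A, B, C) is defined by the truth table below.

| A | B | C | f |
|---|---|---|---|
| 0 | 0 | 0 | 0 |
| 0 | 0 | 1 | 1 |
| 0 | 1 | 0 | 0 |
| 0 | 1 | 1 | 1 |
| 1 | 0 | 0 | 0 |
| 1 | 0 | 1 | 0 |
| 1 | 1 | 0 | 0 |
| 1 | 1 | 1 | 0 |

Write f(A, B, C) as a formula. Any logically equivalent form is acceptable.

The 1-rows are (0,0,1), (0,1,1). Each contributes one minterm — ¬A·¬B·C; ¬A·B·C — and their disjunction is a sum-of-products form of f.

f(A, B, C) = ((not A and not B) and C) or ((not A and B) and C)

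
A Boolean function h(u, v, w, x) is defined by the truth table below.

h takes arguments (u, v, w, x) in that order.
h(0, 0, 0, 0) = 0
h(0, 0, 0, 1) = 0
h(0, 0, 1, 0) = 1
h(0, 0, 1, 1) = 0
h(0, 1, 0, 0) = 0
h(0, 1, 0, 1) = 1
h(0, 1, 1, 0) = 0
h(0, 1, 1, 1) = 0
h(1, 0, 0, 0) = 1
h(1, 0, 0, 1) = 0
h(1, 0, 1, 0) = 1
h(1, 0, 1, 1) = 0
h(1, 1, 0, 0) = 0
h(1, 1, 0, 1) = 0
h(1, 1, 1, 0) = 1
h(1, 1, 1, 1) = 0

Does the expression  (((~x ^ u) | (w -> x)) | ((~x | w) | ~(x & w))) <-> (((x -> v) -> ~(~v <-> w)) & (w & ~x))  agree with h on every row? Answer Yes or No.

No

Test each input against both h and the formula:
  u=0, v=0, w=0, x=0: formula gives 0, h = 0 ✓
  u=0, v=0, w=0, x=1: formula gives 0, h = 0 ✓
  u=0, v=0, w=1, x=0: formula gives 0, but h = 1 ✗
A single disagreement suffices: at (0,0,1,0) they differ, so the formula does not compute h.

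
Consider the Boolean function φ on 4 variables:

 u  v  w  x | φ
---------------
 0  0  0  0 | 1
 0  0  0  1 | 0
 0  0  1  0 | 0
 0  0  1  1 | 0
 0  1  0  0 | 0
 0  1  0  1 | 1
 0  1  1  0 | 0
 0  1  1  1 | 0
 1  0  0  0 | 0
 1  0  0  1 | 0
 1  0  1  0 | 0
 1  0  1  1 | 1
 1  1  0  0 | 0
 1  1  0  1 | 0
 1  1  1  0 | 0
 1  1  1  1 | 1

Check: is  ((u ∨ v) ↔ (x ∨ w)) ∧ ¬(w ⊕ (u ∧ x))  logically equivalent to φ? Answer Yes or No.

Test each input against both φ and the formula:
  u=0, v=0, w=0, x=0: formula gives 1, φ = 1 ✓
  u=0, v=0, w=0, x=1: formula gives 0, φ = 0 ✓
  u=0, v=0, w=1, x=0: formula gives 0, φ = 0 ✓
  u=0, v=0, w=1, x=1: formula gives 0, φ = 0 ✓
  …and likewise for the remaining 12 rows.
Every row agrees, so the formula is equivalent.

Yes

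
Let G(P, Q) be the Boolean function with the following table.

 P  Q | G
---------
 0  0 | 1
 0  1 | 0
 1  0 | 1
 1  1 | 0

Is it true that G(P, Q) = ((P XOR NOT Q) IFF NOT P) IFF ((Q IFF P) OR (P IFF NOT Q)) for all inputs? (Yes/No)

Check the formula against G row by row:
  P=0, Q=0: formula gives 1, G = 1 ✓
  P=0, Q=1: formula gives 0, G = 0 ✓
  P=1, Q=0: formula gives 1, G = 1 ✓
  P=1, Q=1: formula gives 0, G = 0 ✓
No disagreement on any input; they are logically equivalent.

Yes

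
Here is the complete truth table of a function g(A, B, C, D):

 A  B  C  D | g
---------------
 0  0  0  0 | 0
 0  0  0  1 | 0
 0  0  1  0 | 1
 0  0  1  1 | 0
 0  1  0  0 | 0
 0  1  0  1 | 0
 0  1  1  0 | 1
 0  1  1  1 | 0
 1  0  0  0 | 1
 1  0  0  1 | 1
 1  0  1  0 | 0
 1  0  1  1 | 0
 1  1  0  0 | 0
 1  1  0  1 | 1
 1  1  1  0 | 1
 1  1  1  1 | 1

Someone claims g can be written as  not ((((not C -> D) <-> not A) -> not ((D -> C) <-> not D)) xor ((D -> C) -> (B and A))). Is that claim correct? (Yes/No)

Test each input against both g and the formula:
  A=0, B=0, C=0, D=0: formula gives 0, g = 0 ✓
  A=0, B=0, C=0, D=1: formula gives 0, g = 0 ✓
  A=0, B=0, C=1, D=0: formula gives 1, g = 1 ✓
  A=0, B=0, C=1, D=1: formula gives 0, g = 0 ✓
  …and likewise for the remaining 12 rows.
No disagreement on any input; they are logically equivalent.

Yes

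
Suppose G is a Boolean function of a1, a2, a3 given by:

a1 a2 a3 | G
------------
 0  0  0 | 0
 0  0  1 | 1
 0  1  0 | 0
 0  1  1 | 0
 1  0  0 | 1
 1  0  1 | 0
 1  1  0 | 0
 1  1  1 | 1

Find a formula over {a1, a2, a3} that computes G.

G(a1, a2, a3) = (((NOT a1 AND NOT a2) AND a3) OR ((a1 AND NOT a2) AND NOT a3)) OR ((a1 AND a2) AND a3)

The 1-rows are (0,0,1), (1,0,0), (1,1,1). Each contributes one minterm — ¬a1·¬a2·a3; a1·¬a2·¬a3; a1·a2·a3 — and their disjunction is a sum-of-products form of G.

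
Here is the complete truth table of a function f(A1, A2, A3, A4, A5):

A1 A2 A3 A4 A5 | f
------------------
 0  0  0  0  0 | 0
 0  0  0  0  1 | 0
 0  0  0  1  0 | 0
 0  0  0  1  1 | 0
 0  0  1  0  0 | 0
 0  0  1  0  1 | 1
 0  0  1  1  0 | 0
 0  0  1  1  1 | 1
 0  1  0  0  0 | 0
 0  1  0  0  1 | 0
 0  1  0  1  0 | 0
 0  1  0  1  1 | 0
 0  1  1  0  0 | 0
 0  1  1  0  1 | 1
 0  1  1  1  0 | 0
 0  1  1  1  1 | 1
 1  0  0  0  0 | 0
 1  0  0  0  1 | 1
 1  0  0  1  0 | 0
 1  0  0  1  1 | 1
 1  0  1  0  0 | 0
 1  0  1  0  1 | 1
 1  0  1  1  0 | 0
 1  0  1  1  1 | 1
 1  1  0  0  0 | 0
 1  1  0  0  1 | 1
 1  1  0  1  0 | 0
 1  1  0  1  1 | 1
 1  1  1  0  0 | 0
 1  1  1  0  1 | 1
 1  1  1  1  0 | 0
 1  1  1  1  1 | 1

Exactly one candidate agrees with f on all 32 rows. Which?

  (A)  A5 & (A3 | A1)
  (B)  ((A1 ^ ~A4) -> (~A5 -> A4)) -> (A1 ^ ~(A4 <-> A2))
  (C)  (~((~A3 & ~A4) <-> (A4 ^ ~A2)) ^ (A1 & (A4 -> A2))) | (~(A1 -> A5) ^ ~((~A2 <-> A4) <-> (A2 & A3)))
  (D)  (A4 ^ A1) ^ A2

A

(B) fails at (0,0,0,0,0): the formula yields 1, f is 0.
(C) fails at (0,0,0,1,0): the formula yields 1, f is 0.
(D) fails at (0,0,0,1,0): the formula yields 1, f is 0.
Only (A) survives; checking it on all 32 rows confirms it matches f.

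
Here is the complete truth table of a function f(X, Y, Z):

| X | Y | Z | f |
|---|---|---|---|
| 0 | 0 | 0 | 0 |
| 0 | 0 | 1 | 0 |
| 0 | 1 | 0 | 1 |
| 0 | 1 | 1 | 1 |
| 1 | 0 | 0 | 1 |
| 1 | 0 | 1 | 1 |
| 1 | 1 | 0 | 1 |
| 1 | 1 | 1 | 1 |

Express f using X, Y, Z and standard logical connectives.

f(X, Y, Z) = (((X' · Y') · Z') + ((X' · Y') · Z))'

There are just 2 zero rows: (0,0,0), (0,0,1). Their minterms are ¬X·¬Y·¬Z, ¬X·¬Y·Z; the OR of those covers precisely the 0-outputs, and negating it yields f.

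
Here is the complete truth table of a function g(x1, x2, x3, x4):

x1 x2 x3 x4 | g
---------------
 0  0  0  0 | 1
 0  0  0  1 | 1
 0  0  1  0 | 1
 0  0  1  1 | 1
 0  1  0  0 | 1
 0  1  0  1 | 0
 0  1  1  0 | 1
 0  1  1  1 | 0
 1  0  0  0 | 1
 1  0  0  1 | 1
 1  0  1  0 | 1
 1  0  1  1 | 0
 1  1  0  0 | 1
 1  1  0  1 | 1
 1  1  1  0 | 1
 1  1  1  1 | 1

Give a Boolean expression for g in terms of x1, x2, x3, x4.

g is 0 on only 3 rows — (0,1,0,1), (0,1,1,1), (1,0,1,1). Writing each as a minterm (¬x1·x2·¬x3·x4, ¬x1·x2·x3·x4, x1·¬x2·x3·x4) and OR-ing them characterizes exactly where g=0, so g is the negation of that disjunction.

g(x1, x2, x3, x4) = ~(((((~x1 & x2) & ~x3) & x4) | (((~x1 & x2) & x3) & x4)) | (((x1 & ~x2) & x3) & x4))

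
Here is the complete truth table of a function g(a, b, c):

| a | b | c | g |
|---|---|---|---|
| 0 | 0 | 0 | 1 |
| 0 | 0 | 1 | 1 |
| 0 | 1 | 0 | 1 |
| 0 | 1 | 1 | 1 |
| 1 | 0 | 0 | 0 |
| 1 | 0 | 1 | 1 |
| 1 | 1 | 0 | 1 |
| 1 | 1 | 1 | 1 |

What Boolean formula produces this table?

g is 0 on exactly one input, (1,0,0), whose minterm is a·¬b·¬c. So g is the negation of that single conjunction.

g(a, b, c) = ¬((a ∧ ¬b) ∧ ¬c)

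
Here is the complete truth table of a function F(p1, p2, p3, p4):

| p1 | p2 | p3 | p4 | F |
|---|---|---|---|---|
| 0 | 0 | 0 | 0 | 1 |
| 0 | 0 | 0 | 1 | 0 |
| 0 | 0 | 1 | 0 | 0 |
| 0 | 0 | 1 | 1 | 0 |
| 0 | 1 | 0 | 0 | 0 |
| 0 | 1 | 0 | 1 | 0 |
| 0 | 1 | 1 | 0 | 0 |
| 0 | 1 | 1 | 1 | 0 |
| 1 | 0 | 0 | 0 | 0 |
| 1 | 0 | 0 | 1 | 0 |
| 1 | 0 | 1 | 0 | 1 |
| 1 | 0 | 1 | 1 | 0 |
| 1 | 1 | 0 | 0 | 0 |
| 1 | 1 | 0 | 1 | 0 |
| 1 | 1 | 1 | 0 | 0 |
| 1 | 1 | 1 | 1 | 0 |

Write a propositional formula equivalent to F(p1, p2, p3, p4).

F=1 on 2 inputs: (0,0,0,0), (1,0,1,0). Reading each as a conjunction of literals (¬p1·¬p2·¬p3·¬p4, p1·¬p2·p3·¬p4) and taking the OR gives the canonical DNF.

F(p1, p2, p3, p4) = (((NOT p1 AND NOT p2) AND NOT p3) AND NOT p4) OR (((p1 AND NOT p2) AND p3) AND NOT p4)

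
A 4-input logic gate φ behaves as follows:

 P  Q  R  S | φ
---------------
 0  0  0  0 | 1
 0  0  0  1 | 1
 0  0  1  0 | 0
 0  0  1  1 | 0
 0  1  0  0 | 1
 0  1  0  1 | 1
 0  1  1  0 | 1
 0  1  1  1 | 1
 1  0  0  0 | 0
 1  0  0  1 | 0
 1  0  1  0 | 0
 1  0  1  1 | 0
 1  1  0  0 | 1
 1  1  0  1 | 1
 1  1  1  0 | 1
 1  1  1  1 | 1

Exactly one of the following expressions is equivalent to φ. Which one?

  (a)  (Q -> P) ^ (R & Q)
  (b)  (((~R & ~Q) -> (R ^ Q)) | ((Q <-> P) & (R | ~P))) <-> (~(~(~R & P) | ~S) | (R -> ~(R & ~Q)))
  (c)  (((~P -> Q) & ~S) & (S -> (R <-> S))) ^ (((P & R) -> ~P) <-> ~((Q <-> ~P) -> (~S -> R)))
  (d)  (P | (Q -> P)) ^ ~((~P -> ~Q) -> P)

(a) fails at (0,0,1,0): the formula yields 1, φ is 0.
(c) fails at (0,0,0,0): the formula yields 0, φ is 1.
(d) fails at (0,0,0,0): the formula yields 0, φ is 1.
Only (b) survives; checking it on all 16 rows confirms it matches φ.

b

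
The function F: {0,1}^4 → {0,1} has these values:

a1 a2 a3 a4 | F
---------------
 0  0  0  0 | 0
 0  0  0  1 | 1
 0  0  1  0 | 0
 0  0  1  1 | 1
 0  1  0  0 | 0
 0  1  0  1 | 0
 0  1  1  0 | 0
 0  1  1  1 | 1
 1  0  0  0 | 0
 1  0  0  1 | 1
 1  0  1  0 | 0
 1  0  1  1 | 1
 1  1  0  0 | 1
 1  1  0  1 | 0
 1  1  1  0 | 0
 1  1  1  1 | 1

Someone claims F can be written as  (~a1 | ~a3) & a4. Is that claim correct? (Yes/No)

No

Test each input against both F and the formula:
  a1=0, a2=0, a3=0, a4=0: formula gives 0, F = 0 ✓
  a1=0, a2=0, a3=0, a4=1: formula gives 1, F = 1 ✓
  a1=0, a2=0, a3=1, a4=0: formula gives 0, F = 0 ✓
  a1=0, a2=0, a3=1, a4=1: formula gives 1, F = 1 ✓
  …
  a1=0, a2=1, a3=0, a4=1: formula gives 1, but F = 0 ✗
Row (0,1,0,1) is a counterexample, so the formula is not equivalent to F.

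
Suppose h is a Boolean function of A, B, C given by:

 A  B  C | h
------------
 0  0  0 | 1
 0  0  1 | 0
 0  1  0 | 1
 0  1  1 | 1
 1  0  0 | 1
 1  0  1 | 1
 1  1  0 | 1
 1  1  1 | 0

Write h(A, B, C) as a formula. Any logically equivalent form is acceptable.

There are just 2 zero rows: (0,0,1), (1,1,1). Their minterms are ¬A·¬B·C, A·B·C; the OR of those covers precisely the 0-outputs, and negating it yields h.

h(A, B, C) = ~(((~A & ~B) & C) | ((A & B) & C))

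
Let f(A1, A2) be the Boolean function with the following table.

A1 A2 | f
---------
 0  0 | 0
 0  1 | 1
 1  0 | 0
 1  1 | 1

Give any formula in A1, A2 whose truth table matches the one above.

The output simply equals A2.

f(A1, A2) = A2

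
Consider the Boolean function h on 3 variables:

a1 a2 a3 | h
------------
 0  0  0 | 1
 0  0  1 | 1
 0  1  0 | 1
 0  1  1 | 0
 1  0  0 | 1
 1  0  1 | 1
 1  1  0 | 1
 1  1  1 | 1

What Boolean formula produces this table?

h(a1, a2, a3) = ¬((¬a1 ∧ a2) ∧ a3)

Only row (0,1,1) gives 0. So h is 1 everywhere except there — the complement of the minterm ¬a1·a2·a3.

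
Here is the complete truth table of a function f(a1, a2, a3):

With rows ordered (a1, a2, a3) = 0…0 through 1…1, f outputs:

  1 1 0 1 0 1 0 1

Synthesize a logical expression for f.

f(a1, a2, a3) = not ((((not a1 and a2) and not a3) or ((a1 and not a2) and not a3)) or ((a1 and a2) and not a3))

There are just 3 zero rows: (0,1,0), (1,0,0), (1,1,0). Their minterms are ¬a1·a2·¬a3, a1·¬a2·¬a3, a1·a2·¬a3; the OR of those covers precisely the 0-outputs, and negating it yields f.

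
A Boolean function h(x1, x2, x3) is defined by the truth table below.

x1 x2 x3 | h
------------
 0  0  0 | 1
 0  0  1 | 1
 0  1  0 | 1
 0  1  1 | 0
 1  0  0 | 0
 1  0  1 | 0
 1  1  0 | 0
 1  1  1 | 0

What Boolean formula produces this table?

h=1 on 3 inputs: (0,0,0), (0,0,1), (0,1,0). Reading each as a conjunction of literals (¬x1·¬x2·¬x3, ¬x1·¬x2·x3, ¬x1·x2·¬x3) and taking the OR gives the canonical DNF.

h(x1, x2, x3) = (((~x1 & ~x2) & ~x3) | ((~x1 & ~x2) & x3)) | ((~x1 & x2) & ~x3)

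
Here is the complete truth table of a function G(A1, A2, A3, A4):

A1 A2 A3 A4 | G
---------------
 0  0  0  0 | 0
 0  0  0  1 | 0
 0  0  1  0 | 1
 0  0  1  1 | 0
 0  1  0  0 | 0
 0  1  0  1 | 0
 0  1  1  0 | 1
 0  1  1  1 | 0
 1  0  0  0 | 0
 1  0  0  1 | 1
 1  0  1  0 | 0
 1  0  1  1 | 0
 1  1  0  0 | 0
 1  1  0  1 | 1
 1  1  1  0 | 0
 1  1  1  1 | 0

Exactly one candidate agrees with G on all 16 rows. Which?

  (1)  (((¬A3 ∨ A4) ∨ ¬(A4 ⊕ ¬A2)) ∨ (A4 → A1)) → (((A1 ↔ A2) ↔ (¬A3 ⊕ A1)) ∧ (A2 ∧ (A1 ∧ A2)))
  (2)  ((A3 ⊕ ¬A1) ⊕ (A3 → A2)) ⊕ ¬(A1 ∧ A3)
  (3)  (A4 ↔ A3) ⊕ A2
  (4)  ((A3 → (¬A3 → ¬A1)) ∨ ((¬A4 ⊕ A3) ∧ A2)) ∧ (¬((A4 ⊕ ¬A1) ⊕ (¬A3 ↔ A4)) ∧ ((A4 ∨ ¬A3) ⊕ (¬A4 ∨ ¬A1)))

(1) fails at (0,0,1,0): the formula yields 0, G is 1.
(2) fails at (0,0,0,0): the formula yields 1, G is 0.
(3) fails at (0,0,0,0): the formula yields 1, G is 0.
That leaves (4). Evaluating it on every row reproduces the table of G exactly.

4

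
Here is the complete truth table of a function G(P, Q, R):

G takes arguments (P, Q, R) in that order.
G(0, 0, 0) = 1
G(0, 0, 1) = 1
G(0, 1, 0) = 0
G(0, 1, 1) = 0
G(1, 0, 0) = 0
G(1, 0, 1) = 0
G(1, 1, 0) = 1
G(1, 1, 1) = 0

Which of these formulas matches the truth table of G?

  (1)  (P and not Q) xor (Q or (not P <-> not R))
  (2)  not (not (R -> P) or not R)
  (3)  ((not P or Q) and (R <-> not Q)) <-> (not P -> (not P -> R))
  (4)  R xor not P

(1): at (0,0,1) it gives 0, but G = 1 — eliminated.
(2): at (0,0,0) it gives 0, but G = 1 — eliminated.
(4): at (0,0,1) it gives 0, but G = 1 — eliminated.
(3) is the remaining candidate, and it agrees with G on all 8 inputs.

3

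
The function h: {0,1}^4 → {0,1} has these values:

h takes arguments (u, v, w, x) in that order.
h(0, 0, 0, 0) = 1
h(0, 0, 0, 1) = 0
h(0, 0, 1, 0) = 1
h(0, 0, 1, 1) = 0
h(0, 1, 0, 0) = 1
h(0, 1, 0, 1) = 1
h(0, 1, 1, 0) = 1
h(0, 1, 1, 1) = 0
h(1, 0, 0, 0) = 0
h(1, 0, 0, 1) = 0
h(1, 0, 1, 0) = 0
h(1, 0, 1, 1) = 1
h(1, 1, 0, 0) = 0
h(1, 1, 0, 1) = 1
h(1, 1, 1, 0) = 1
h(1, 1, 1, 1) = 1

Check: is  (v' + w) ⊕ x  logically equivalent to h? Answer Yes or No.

Test each input against both h and the formula:
  u=0, v=0, w=0, x=0: formula gives 1, h = 1 ✓
  u=0, v=0, w=0, x=1: formula gives 0, h = 0 ✓
  u=0, v=0, w=1, x=0: formula gives 1, h = 1 ✓
  u=0, v=0, w=1, x=1: formula gives 0, h = 0 ✓
  u=0, v=1, w=0, x=0: formula gives 0, but h = 1 ✗
Since they disagree at (0,1,0,0), the expression is not a correct formula for h.

No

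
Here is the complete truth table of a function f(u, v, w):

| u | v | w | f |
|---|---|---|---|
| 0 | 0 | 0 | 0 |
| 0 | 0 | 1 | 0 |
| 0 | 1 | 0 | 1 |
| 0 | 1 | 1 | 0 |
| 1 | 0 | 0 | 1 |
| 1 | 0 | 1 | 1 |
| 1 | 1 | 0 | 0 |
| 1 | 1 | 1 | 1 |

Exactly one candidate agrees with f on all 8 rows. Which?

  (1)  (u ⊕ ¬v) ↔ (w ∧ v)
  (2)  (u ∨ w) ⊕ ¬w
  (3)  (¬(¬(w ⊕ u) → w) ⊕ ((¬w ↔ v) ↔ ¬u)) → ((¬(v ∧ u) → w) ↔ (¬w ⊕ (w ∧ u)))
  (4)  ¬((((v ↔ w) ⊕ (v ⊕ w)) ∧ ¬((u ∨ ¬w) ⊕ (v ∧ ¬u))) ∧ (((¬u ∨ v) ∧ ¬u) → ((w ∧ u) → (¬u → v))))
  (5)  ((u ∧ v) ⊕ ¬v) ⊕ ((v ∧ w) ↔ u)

1

(2) fails at (0,0,0): the formula yields 1, f is 0.
(3) fails at (0,1,1): the formula yields 1, f is 0.
(4) fails at (0,0,0): the formula yields 1, f is 0.
(5) fails at (1,1,0): the formula yields 1, f is 0.
(1) is the remaining candidate, and it agrees with f on all 8 inputs.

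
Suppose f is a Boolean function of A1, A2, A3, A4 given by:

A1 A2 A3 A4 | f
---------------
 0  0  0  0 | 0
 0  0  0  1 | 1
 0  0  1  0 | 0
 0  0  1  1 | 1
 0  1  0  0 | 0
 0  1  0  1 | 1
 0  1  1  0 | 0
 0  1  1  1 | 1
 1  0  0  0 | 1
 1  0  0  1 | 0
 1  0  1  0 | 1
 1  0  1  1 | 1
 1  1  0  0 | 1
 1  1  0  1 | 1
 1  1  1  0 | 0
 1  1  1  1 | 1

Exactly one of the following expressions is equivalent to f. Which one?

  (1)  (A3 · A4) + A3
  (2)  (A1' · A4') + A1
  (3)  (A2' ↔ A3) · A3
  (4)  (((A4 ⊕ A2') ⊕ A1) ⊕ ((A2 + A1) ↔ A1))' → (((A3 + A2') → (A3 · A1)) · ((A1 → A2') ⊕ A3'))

4

(1) fails at (0,0,0,1): the formula yields 0, f is 1.
(2) fails at (0,0,0,0): the formula yields 1, f is 0.
(3) fails at (0,0,0,1): the formula yields 0, f is 1.
Only (4) survives; checking it on all 16 rows confirms it matches f.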